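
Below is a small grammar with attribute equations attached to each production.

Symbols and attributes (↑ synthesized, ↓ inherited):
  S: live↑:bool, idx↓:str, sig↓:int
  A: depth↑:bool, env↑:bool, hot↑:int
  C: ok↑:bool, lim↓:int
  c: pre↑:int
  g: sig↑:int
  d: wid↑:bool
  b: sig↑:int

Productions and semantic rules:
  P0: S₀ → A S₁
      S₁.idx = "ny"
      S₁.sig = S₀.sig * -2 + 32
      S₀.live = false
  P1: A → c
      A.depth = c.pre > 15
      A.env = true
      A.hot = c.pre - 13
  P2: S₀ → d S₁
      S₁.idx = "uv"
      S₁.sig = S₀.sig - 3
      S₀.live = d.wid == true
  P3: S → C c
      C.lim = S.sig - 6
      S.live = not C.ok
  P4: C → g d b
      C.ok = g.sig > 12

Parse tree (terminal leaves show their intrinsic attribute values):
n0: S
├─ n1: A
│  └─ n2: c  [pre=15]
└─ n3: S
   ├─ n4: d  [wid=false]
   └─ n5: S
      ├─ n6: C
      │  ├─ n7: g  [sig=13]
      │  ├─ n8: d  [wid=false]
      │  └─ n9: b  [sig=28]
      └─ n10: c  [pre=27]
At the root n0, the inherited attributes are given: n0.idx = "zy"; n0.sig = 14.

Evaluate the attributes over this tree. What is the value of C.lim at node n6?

-5

1. n0.idx = "zy"  [given at root]
2. n0.sig = 14  [given at root]
3. n2.pre = 15  [terminal]
4. n1.depth = false  [c.pre > 15]
5. n1.env = true  [true]
6. n1.hot = 2  [c.pre - 13]
7. n3.idx = "ny"  ["ny"]
8. n3.sig = 4  [S₀.sig * -2 + 32]
9. n4.wid = false  [terminal]
10. n5.idx = "uv"  ["uv"]
11. n5.sig = 1  [S₀.sig - 3]
12. n6.lim = -5  [S.sig - 6]
13. n7.sig = 13  [terminal]
14. n8.wid = false  [terminal]
15. n9.sig = 28  [terminal]
16. n6.ok = true  [g.sig > 12]
17. n10.pre = 27  [terminal]
18. n5.live = false  [not C.ok]
19. n3.live = false  [d.wid == true]
20. n0.live = false  [false]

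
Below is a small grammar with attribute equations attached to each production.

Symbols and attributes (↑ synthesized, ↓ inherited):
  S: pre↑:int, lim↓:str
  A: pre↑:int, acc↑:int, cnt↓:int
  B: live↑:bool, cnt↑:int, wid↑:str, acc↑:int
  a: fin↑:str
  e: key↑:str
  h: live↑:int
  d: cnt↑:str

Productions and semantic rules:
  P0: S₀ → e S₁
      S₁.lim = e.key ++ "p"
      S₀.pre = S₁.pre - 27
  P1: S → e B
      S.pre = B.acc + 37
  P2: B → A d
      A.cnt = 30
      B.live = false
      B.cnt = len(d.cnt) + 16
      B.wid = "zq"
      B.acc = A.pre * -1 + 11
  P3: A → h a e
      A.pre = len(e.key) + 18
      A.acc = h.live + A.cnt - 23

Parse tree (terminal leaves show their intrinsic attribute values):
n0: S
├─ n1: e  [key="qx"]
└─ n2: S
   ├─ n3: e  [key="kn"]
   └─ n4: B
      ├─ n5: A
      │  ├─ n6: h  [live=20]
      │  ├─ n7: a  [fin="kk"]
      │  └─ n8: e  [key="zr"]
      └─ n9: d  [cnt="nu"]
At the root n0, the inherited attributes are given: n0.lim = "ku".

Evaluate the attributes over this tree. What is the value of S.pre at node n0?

1. n0.lim = "ku"  [given at root]
2. n1.key = "qx"  [terminal]
3. n2.lim = "qxp"  [e.key ++ "p"]
4. n3.key = "kn"  [terminal]
5. n5.cnt = 30  [30]
6. n6.live = 20  [terminal]
7. n7.fin = "kk"  [terminal]
8. n8.key = "zr"  [terminal]
9. n5.pre = 20  [len(e.key) + 18]
10. n5.acc = 27  [h.live + A.cnt - 23]
11. n9.cnt = "nu"  [terminal]
12. n4.live = false  [false]
13. n4.cnt = 18  [len(d.cnt) + 16]
14. n4.wid = "zq"  ["zq"]
15. n4.acc = -9  [A.pre * -1 + 11]
16. n2.pre = 28  [B.acc + 37]
17. n0.pre = 1  [S₁.pre - 27]

1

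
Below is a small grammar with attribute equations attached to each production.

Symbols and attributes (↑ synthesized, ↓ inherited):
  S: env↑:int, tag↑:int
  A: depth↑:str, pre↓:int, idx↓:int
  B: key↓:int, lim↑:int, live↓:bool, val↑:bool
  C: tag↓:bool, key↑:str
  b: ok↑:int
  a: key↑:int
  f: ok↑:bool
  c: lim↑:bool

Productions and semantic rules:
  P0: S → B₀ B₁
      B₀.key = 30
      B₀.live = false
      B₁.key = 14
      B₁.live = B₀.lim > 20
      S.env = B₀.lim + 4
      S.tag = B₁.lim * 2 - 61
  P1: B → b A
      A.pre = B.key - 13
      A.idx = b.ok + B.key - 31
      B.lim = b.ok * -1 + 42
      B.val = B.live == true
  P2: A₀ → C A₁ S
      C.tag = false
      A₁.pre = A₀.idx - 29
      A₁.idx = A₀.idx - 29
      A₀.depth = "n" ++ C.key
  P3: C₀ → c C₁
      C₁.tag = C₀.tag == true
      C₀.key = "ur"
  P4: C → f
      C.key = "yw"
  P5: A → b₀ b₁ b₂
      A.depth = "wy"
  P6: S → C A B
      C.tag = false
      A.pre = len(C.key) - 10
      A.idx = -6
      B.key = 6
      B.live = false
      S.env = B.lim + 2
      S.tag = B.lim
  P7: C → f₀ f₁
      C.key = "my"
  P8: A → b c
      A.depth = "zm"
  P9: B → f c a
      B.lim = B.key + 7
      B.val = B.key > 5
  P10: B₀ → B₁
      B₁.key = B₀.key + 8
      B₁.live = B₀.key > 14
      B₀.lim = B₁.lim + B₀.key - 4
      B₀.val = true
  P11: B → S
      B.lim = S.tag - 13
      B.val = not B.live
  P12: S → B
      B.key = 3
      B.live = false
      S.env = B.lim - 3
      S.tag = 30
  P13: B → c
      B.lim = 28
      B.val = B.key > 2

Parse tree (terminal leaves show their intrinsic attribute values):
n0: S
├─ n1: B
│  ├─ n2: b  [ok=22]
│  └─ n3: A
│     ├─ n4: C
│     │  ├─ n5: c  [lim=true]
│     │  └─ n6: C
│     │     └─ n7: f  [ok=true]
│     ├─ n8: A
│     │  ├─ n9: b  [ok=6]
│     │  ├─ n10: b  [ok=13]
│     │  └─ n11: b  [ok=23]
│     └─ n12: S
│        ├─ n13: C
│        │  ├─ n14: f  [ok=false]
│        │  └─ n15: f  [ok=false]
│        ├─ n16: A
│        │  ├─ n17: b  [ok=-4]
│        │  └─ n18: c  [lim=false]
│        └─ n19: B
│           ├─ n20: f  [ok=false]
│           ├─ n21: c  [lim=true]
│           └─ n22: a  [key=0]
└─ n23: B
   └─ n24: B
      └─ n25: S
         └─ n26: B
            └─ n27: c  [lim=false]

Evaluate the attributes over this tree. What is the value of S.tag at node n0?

1. n1.key = 30  [30]
2. n1.live = false  [false]
3. n2.ok = 22  [terminal]
4. n3.pre = 17  [B.key - 13]
5. n3.idx = 21  [b.ok + B.key - 31]
6. n4.tag = false  [false]
7. n5.lim = true  [terminal]
8. n6.tag = false  [C₀.tag == true]
9. n7.ok = true  [terminal]
10. n6.key = "yw"  ["yw"]
11. n4.key = "ur"  ["ur"]
12. n8.pre = -8  [A₀.idx - 29]
13. n8.idx = -8  [A₀.idx - 29]
14. n9.ok = 6  [terminal]
15. n10.ok = 13  [terminal]
16. n11.ok = 23  [terminal]
17. n8.depth = "wy"  ["wy"]
18. n13.tag = false  [false]
19. n14.ok = false  [terminal]
20. n15.ok = false  [terminal]
21. n13.key = "my"  ["my"]
22. n16.pre = -8  [len(C.key) - 10]
23. n16.idx = -6  [-6]
24. n17.ok = -4  [terminal]
25. n18.lim = false  [terminal]
26. n16.depth = "zm"  ["zm"]
27. n19.key = 6  [6]
28. n19.live = false  [false]
29. n20.ok = false  [terminal]
30. n21.lim = true  [terminal]
31. n22.key = 0  [terminal]
32. n19.lim = 13  [B.key + 7]
33. n19.val = true  [B.key > 5]
34. n12.env = 15  [B.lim + 2]
35. n12.tag = 13  [B.lim]
36. n3.depth = "nur"  ["n" ++ C.key]
37. n1.lim = 20  [b.ok * -1 + 42]
38. n1.val = false  [B.live == true]
39. n23.key = 14  [14]
40. n23.live = false  [B₀.lim > 20]
41. n24.key = 22  [B₀.key + 8]
42. n24.live = false  [B₀.key > 14]
43. n26.key = 3  [3]
44. n26.live = false  [false]
45. n27.lim = false  [terminal]
46. n26.lim = 28  [28]
47. n26.val = true  [B.key > 2]
48. n25.env = 25  [B.lim - 3]
49. n25.tag = 30  [30]
50. n24.lim = 17  [S.tag - 13]
51. n24.val = true  [not B.live]
52. n23.lim = 27  [B₁.lim + B₀.key - 4]
53. n23.val = true  [true]
54. n0.env = 24  [B₀.lim + 4]
55. n0.tag = -7  [B₁.lim * 2 - 61]

-7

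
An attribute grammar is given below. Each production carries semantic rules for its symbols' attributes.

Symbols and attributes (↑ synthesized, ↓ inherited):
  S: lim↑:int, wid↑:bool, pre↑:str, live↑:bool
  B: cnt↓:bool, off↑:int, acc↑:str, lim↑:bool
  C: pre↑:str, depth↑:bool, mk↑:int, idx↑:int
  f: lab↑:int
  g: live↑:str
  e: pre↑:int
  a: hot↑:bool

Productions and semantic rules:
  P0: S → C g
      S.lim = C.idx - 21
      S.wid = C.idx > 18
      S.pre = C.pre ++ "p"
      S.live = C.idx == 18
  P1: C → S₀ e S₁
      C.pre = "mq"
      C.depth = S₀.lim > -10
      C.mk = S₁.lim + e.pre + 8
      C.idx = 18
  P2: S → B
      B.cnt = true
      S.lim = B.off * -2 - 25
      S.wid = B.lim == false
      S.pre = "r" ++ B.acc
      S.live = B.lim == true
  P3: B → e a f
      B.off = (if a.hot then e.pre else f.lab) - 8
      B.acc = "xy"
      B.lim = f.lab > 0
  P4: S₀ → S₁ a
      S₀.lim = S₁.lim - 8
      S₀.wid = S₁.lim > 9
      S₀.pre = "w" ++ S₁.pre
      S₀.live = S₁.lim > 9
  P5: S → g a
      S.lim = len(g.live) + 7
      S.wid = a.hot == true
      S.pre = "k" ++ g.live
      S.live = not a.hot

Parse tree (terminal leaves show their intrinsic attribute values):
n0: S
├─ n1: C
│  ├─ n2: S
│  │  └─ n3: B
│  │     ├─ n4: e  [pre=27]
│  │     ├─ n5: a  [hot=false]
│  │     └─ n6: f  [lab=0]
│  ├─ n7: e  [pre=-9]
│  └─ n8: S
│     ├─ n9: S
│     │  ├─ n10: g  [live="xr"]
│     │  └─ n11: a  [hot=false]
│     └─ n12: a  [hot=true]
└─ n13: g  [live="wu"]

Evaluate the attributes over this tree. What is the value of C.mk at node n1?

0

1. n3.cnt = true  [true]
2. n4.pre = 27  [terminal]
3. n5.hot = false  [terminal]
4. n6.lab = 0  [terminal]
5. n3.off = -8  [(if a.hot then e.pre else f.lab) - 8]
6. n3.acc = "xy"  ["xy"]
7. n3.lim = false  [f.lab > 0]
8. n2.lim = -9  [B.off * -2 - 25]
9. n2.wid = true  [B.lim == false]
10. n2.pre = "rxy"  ["r" ++ B.acc]
11. n2.live = false  [B.lim == true]
12. n7.pre = -9  [terminal]
13. n10.live = "xr"  [terminal]
14. n11.hot = false  [terminal]
15. n9.lim = 9  [len(g.live) + 7]
16. n9.wid = false  [a.hot == true]
17. n9.pre = "kxr"  ["k" ++ g.live]
18. n9.live = true  [not a.hot]
19. n12.hot = true  [terminal]
20. n8.lim = 1  [S₁.lim - 8]
21. n8.wid = false  [S₁.lim > 9]
22. n8.pre = "wkxr"  ["w" ++ S₁.pre]
23. n8.live = false  [S₁.lim > 9]
24. n1.pre = "mq"  ["mq"]
25. n1.depth = true  [S₀.lim > -10]
26. n1.mk = 0  [S₁.lim + e.pre + 8]
27. n1.idx = 18  [18]
28. n13.live = "wu"  [terminal]
29. n0.lim = -3  [C.idx - 21]
30. n0.wid = false  [C.idx > 18]
31. n0.pre = "mqp"  [C.pre ++ "p"]
32. n0.live = true  [C.idx == 18]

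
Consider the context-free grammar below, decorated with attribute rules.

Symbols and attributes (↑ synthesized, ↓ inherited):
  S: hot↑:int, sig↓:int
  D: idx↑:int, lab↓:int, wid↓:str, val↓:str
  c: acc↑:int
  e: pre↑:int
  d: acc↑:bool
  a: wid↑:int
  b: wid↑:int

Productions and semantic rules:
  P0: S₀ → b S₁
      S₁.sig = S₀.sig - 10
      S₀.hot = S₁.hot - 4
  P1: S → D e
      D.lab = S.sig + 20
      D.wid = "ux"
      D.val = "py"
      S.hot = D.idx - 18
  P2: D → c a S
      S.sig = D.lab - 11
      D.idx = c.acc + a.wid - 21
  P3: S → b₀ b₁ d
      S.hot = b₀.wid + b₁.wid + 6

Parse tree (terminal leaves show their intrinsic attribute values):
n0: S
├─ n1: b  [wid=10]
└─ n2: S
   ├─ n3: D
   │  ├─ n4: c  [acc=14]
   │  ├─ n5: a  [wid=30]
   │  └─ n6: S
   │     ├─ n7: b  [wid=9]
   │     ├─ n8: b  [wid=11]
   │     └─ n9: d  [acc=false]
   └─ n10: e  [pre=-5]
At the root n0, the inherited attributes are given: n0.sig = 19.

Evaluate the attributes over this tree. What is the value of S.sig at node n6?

18

1. n0.sig = 19  [given at root]
2. n1.wid = 10  [terminal]
3. n2.sig = 9  [S₀.sig - 10]
4. n3.lab = 29  [S.sig + 20]
5. n3.wid = "ux"  ["ux"]
6. n3.val = "py"  ["py"]
7. n4.acc = 14  [terminal]
8. n5.wid = 30  [terminal]
9. n6.sig = 18  [D.lab - 11]
10. n7.wid = 9  [terminal]
11. n8.wid = 11  [terminal]
12. n9.acc = false  [terminal]
13. n6.hot = 26  [b₀.wid + b₁.wid + 6]
14. n3.idx = 23  [c.acc + a.wid - 21]
15. n10.pre = -5  [terminal]
16. n2.hot = 5  [D.idx - 18]
17. n0.hot = 1  [S₁.hot - 4]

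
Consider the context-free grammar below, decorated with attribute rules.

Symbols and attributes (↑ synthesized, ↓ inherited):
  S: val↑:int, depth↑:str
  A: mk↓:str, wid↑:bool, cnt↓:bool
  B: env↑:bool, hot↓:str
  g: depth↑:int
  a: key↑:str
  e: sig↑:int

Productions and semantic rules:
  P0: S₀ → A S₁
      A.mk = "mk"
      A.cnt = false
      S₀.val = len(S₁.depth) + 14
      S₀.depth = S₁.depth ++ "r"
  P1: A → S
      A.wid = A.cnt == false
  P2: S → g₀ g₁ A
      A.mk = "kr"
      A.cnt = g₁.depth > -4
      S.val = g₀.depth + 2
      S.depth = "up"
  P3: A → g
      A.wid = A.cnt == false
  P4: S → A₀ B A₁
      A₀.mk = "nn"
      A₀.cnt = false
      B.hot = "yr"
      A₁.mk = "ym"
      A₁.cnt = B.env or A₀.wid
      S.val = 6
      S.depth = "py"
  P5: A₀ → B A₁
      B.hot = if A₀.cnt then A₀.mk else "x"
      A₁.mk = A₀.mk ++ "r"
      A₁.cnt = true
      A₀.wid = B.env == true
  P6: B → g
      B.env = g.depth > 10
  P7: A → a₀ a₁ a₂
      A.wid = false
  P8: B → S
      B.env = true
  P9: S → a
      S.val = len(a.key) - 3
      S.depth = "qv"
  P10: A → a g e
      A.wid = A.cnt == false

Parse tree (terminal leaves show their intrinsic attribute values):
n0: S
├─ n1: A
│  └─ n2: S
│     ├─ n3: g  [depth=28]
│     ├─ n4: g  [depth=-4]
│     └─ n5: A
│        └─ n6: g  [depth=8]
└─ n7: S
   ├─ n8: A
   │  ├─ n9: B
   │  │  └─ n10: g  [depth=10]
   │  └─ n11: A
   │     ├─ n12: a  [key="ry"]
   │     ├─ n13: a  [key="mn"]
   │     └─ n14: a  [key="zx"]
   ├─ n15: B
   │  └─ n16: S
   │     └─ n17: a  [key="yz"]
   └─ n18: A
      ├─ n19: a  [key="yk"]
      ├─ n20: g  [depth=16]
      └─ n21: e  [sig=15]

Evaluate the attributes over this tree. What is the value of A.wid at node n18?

false

1. n1.mk = "mk"  ["mk"]
2. n1.cnt = false  [false]
3. n3.depth = 28  [terminal]
4. n4.depth = -4  [terminal]
5. n5.mk = "kr"  ["kr"]
6. n5.cnt = false  [g₁.depth > -4]
7. n6.depth = 8  [terminal]
8. n5.wid = true  [A.cnt == false]
9. n2.val = 30  [g₀.depth + 2]
10. n2.depth = "up"  ["up"]
11. n1.wid = true  [A.cnt == false]
12. n8.mk = "nn"  ["nn"]
13. n8.cnt = false  [false]
14. n9.hot = "x"  [if A₀.cnt then A₀.mk else "x"]
15. n10.depth = 10  [terminal]
16. n9.env = false  [g.depth > 10]
17. n11.mk = "nnr"  [A₀.mk ++ "r"]
18. n11.cnt = true  [true]
19. n12.key = "ry"  [terminal]
20. n13.key = "mn"  [terminal]
21. n14.key = "zx"  [terminal]
22. n11.wid = false  [false]
23. n8.wid = false  [B.env == true]
24. n15.hot = "yr"  ["yr"]
25. n17.key = "yz"  [terminal]
26. n16.val = -1  [len(a.key) - 3]
27. n16.depth = "qv"  ["qv"]
28. n15.env = true  [true]
29. n18.mk = "ym"  ["ym"]
30. n18.cnt = true  [B.env or A₀.wid]
31. n19.key = "yk"  [terminal]
32. n20.depth = 16  [terminal]
33. n21.sig = 15  [terminal]
34. n18.wid = false  [A.cnt == false]
35. n7.val = 6  [6]
36. n7.depth = "py"  ["py"]
37. n0.val = 16  [len(S₁.depth) + 14]
38. n0.depth = "pyr"  [S₁.depth ++ "r"]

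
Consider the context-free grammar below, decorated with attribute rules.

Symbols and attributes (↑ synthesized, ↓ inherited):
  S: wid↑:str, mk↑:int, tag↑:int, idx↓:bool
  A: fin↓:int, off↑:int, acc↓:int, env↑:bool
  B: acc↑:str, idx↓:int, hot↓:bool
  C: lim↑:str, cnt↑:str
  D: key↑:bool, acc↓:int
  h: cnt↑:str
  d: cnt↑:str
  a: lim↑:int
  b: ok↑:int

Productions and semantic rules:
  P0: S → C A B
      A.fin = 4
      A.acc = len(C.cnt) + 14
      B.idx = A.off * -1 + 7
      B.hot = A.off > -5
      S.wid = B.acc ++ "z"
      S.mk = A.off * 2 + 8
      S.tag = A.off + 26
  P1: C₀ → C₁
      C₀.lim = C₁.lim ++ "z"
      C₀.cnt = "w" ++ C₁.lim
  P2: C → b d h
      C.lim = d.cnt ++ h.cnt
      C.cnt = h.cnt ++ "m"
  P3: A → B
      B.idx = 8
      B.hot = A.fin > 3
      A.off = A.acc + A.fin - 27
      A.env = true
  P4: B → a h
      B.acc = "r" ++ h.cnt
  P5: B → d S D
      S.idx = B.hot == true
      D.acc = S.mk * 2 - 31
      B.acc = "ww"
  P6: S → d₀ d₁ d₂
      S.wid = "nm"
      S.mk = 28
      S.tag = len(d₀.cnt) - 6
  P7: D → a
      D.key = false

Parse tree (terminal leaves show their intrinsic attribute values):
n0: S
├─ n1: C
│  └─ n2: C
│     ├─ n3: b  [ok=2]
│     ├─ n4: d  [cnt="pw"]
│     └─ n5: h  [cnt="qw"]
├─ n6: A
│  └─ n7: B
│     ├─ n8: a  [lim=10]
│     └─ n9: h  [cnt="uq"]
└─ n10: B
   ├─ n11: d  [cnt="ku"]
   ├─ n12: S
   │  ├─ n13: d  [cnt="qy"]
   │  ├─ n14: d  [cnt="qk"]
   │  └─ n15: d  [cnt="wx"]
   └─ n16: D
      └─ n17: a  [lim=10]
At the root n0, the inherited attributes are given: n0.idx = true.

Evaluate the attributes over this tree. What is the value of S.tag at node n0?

1. n0.idx = true  [given at root]
2. n3.ok = 2  [terminal]
3. n4.cnt = "pw"  [terminal]
4. n5.cnt = "qw"  [terminal]
5. n2.lim = "pwqw"  [d.cnt ++ h.cnt]
6. n2.cnt = "qwm"  [h.cnt ++ "m"]
7. n1.lim = "pwqwz"  [C₁.lim ++ "z"]
8. n1.cnt = "wpwqw"  ["w" ++ C₁.lim]
9. n6.fin = 4  [4]
10. n6.acc = 19  [len(C.cnt) + 14]
11. n7.idx = 8  [8]
12. n7.hot = true  [A.fin > 3]
13. n8.lim = 10  [terminal]
14. n9.cnt = "uq"  [terminal]
15. n7.acc = "ruq"  ["r" ++ h.cnt]
16. n6.off = -4  [A.acc + A.fin - 27]
17. n6.env = true  [true]
18. n10.idx = 11  [A.off * -1 + 7]
19. n10.hot = true  [A.off > -5]
20. n11.cnt = "ku"  [terminal]
21. n12.idx = true  [B.hot == true]
22. n13.cnt = "qy"  [terminal]
23. n14.cnt = "qk"  [terminal]
24. n15.cnt = "wx"  [terminal]
25. n12.wid = "nm"  ["nm"]
26. n12.mk = 28  [28]
27. n12.tag = -4  [len(d₀.cnt) - 6]
28. n16.acc = 25  [S.mk * 2 - 31]
29. n17.lim = 10  [terminal]
30. n16.key = false  [false]
31. n10.acc = "ww"  ["ww"]
32. n0.wid = "wwz"  [B.acc ++ "z"]
33. n0.mk = 0  [A.off * 2 + 8]
34. n0.tag = 22  [A.off + 26]

22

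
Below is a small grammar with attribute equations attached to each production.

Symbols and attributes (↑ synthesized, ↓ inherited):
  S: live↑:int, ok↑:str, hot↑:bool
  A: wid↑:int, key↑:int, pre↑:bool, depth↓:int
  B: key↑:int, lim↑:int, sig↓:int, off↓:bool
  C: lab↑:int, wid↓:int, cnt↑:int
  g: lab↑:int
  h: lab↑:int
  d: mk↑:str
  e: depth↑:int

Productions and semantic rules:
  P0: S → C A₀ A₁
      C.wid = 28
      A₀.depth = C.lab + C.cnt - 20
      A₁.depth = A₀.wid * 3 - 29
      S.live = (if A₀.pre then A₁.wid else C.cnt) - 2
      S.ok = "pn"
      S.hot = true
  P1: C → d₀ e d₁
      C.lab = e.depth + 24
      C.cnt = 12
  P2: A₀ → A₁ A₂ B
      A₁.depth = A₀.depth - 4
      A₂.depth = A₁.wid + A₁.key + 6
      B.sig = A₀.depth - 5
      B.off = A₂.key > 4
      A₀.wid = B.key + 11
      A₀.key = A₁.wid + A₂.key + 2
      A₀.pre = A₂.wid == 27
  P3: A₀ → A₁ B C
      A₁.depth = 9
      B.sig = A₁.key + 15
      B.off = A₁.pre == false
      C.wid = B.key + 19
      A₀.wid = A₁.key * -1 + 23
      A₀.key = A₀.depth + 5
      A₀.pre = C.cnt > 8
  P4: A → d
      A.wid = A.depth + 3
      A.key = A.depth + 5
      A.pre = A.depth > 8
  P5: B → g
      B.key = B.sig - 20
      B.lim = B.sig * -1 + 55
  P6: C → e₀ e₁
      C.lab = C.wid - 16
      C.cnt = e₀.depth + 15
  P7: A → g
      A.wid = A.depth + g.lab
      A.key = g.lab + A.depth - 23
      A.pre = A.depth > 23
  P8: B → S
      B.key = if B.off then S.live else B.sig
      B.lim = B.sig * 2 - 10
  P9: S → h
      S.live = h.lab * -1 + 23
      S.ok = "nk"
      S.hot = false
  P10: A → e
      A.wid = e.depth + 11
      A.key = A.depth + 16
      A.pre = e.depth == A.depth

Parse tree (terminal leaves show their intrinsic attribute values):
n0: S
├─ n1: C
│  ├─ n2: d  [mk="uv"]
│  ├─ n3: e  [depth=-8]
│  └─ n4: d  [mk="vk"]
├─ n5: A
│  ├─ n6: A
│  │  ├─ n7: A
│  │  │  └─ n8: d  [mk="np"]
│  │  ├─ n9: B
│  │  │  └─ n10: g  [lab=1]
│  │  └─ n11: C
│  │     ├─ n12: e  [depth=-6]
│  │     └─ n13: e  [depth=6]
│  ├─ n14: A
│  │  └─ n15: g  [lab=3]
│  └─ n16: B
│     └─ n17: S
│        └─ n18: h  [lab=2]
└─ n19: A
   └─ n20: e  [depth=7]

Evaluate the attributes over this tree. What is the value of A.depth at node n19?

13

1. n1.wid = 28  [28]
2. n2.mk = "uv"  [terminal]
3. n3.depth = -8  [terminal]
4. n4.mk = "vk"  [terminal]
5. n1.lab = 16  [e.depth + 24]
6. n1.cnt = 12  [12]
7. n5.depth = 8  [C.lab + C.cnt - 20]
8. n6.depth = 4  [A₀.depth - 4]
9. n7.depth = 9  [9]
10. n8.mk = "np"  [terminal]
11. n7.wid = 12  [A.depth + 3]
12. n7.key = 14  [A.depth + 5]
13. n7.pre = true  [A.depth > 8]
14. n9.sig = 29  [A₁.key + 15]
15. n9.off = false  [A₁.pre == false]
16. n10.lab = 1  [terminal]
17. n9.key = 9  [B.sig - 20]
18. n9.lim = 26  [B.sig * -1 + 55]
19. n11.wid = 28  [B.key + 19]
20. n12.depth = -6  [terminal]
21. n13.depth = 6  [terminal]
22. n11.lab = 12  [C.wid - 16]
23. n11.cnt = 9  [e₀.depth + 15]
24. n6.wid = 9  [A₁.key * -1 + 23]
25. n6.key = 9  [A₀.depth + 5]
26. n6.pre = true  [C.cnt > 8]
27. n14.depth = 24  [A₁.wid + A₁.key + 6]
28. n15.lab = 3  [terminal]
29. n14.wid = 27  [A.depth + g.lab]
30. n14.key = 4  [g.lab + A.depth - 23]
31. n14.pre = true  [A.depth > 23]
32. n16.sig = 3  [A₀.depth - 5]
33. n16.off = false  [A₂.key > 4]
34. n18.lab = 2  [terminal]
35. n17.live = 21  [h.lab * -1 + 23]
36. n17.ok = "nk"  ["nk"]
37. n17.hot = false  [false]
38. n16.key = 3  [if B.off then S.live else B.sig]
39. n16.lim = -4  [B.sig * 2 - 10]
40. n5.wid = 14  [B.key + 11]
41. n5.key = 15  [A₁.wid + A₂.key + 2]
42. n5.pre = true  [A₂.wid == 27]
43. n19.depth = 13  [A₀.wid * 3 - 29]
44. n20.depth = 7  [terminal]
45. n19.wid = 18  [e.depth + 11]
46. n19.key = 29  [A.depth + 16]
47. n19.pre = false  [e.depth == A.depth]
48. n0.live = 16  [(if A₀.pre then A₁.wid else C.cnt) - 2]
49. n0.ok = "pn"  ["pn"]
50. n0.hot = true  [true]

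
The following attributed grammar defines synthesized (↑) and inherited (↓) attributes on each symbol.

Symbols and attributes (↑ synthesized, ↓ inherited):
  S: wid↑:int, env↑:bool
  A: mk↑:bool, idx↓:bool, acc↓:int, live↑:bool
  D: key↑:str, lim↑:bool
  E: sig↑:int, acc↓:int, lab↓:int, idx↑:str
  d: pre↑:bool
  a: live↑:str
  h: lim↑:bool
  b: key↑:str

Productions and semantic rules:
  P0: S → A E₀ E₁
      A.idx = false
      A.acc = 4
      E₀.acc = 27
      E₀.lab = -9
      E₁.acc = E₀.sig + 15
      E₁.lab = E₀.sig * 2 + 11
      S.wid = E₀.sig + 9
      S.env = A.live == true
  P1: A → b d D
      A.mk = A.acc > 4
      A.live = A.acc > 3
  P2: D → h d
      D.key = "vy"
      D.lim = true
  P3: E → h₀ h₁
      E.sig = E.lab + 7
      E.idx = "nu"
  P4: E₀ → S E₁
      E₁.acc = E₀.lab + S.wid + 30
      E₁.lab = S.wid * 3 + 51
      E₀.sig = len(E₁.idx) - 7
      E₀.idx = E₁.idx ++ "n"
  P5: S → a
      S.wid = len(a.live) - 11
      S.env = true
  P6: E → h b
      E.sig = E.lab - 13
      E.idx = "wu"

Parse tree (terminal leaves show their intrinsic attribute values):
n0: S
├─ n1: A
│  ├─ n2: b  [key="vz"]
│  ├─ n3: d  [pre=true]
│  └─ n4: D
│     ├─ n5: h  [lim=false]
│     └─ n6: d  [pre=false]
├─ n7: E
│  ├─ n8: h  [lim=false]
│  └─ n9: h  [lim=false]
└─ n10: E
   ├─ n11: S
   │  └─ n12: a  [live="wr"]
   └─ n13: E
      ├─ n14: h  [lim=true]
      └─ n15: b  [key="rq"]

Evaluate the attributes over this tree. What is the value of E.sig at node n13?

11

1. n1.idx = false  [false]
2. n1.acc = 4  [4]
3. n2.key = "vz"  [terminal]
4. n3.pre = true  [terminal]
5. n5.lim = false  [terminal]
6. n6.pre = false  [terminal]
7. n4.key = "vy"  ["vy"]
8. n4.lim = true  [true]
9. n1.mk = false  [A.acc > 4]
10. n1.live = true  [A.acc > 3]
11. n7.acc = 27  [27]
12. n7.lab = -9  [-9]
13. n8.lim = false  [terminal]
14. n9.lim = false  [terminal]
15. n7.sig = -2  [E.lab + 7]
16. n7.idx = "nu"  ["nu"]
17. n10.acc = 13  [E₀.sig + 15]
18. n10.lab = 7  [E₀.sig * 2 + 11]
19. n12.live = "wr"  [terminal]
20. n11.wid = -9  [len(a.live) - 11]
21. n11.env = true  [true]
22. n13.acc = 28  [E₀.lab + S.wid + 30]
23. n13.lab = 24  [S.wid * 3 + 51]
24. n14.lim = true  [terminal]
25. n15.key = "rq"  [terminal]
26. n13.sig = 11  [E.lab - 13]
27. n13.idx = "wu"  ["wu"]
28. n10.sig = -5  [len(E₁.idx) - 7]
29. n10.idx = "wun"  [E₁.idx ++ "n"]
30. n0.wid = 7  [E₀.sig + 9]
31. n0.env = true  [A.live == true]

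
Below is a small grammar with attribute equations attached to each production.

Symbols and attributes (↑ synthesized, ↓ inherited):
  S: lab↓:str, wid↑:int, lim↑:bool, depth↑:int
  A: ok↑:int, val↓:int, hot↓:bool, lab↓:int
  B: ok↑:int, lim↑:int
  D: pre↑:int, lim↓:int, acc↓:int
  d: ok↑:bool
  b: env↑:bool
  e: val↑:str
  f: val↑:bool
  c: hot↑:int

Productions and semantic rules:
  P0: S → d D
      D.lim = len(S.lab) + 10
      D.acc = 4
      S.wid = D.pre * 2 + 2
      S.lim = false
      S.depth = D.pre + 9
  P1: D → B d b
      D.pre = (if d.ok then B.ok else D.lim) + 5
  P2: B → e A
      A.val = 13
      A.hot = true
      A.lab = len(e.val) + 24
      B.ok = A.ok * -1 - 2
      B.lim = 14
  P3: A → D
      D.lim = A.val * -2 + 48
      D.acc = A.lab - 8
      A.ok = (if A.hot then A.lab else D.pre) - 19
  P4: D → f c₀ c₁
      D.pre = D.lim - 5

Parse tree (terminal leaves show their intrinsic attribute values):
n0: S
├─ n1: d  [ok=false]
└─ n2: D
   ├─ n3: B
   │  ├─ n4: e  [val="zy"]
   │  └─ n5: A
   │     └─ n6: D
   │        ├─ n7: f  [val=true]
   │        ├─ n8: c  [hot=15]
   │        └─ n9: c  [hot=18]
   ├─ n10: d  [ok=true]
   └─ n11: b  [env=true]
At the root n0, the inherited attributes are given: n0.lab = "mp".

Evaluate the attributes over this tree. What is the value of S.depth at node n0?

5

1. n0.lab = "mp"  [given at root]
2. n1.ok = false  [terminal]
3. n2.lim = 12  [len(S.lab) + 10]
4. n2.acc = 4  [4]
5. n4.val = "zy"  [terminal]
6. n5.val = 13  [13]
7. n5.hot = true  [true]
8. n5.lab = 26  [len(e.val) + 24]
9. n6.lim = 22  [A.val * -2 + 48]
10. n6.acc = 18  [A.lab - 8]
11. n7.val = true  [terminal]
12. n8.hot = 15  [terminal]
13. n9.hot = 18  [terminal]
14. n6.pre = 17  [D.lim - 5]
15. n5.ok = 7  [(if A.hot then A.lab else D.pre) - 19]
16. n3.ok = -9  [A.ok * -1 - 2]
17. n3.lim = 14  [14]
18. n10.ok = true  [terminal]
19. n11.env = true  [terminal]
20. n2.pre = -4  [(if d.ok then B.ok else D.lim) + 5]
21. n0.wid = -6  [D.pre * 2 + 2]
22. n0.lim = false  [false]
23. n0.depth = 5  [D.pre + 9]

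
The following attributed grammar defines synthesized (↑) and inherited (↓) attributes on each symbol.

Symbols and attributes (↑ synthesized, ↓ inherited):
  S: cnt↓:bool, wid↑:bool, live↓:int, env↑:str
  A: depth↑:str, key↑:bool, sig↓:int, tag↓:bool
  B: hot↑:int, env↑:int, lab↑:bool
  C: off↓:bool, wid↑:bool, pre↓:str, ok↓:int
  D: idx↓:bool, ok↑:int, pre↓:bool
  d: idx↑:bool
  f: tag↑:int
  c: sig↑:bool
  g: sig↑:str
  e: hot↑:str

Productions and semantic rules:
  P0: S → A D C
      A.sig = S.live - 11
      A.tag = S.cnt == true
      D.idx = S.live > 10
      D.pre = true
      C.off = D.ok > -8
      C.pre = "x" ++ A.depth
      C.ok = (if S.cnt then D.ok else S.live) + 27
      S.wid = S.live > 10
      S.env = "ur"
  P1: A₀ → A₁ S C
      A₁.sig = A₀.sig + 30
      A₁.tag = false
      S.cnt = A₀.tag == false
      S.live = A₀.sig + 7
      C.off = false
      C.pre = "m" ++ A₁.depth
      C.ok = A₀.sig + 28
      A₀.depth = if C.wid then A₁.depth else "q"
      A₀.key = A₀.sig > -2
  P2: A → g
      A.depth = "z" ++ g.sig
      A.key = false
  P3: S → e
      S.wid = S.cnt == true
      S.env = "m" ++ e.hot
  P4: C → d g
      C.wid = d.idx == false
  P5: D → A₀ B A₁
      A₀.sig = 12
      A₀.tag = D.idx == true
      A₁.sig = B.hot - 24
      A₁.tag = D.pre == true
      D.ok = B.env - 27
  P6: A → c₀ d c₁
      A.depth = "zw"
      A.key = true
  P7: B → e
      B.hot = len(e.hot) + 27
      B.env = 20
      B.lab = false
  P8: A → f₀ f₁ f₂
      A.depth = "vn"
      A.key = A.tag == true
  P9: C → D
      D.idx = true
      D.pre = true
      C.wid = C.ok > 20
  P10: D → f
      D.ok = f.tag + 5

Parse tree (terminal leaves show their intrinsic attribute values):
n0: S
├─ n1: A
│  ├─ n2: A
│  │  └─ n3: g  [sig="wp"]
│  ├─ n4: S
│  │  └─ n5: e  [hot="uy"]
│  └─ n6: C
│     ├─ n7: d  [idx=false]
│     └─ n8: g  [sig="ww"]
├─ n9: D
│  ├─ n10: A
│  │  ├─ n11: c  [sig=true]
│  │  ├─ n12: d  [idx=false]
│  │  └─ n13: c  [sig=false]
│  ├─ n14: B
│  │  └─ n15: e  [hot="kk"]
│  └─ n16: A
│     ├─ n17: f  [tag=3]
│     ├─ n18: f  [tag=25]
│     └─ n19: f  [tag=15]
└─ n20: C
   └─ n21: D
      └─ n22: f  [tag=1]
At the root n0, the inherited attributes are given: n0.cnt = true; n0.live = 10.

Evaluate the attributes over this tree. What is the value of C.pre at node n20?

1. n0.cnt = true  [given at root]
2. n0.live = 10  [given at root]
3. n1.sig = -1  [S.live - 11]
4. n1.tag = true  [S.cnt == true]
5. n2.sig = 29  [A₀.sig + 30]
6. n2.tag = false  [false]
7. n3.sig = "wp"  [terminal]
8. n2.depth = "zwp"  ["z" ++ g.sig]
9. n2.key = false  [false]
10. n4.cnt = false  [A₀.tag == false]
11. n4.live = 6  [A₀.sig + 7]
12. n5.hot = "uy"  [terminal]
13. n4.wid = false  [S.cnt == true]
14. n4.env = "muy"  ["m" ++ e.hot]
15. n6.off = false  [false]
16. n6.pre = "mzwp"  ["m" ++ A₁.depth]
17. n6.ok = 27  [A₀.sig + 28]
18. n7.idx = false  [terminal]
19. n8.sig = "ww"  [terminal]
20. n6.wid = true  [d.idx == false]
21. n1.depth = "zwp"  [if C.wid then A₁.depth else "q"]
22. n1.key = true  [A₀.sig > -2]
23. n9.idx = false  [S.live > 10]
24. n9.pre = true  [true]
25. n10.sig = 12  [12]
26. n10.tag = false  [D.idx == true]
27. n11.sig = true  [terminal]
28. n12.idx = false  [terminal]
29. n13.sig = false  [terminal]
30. n10.depth = "zw"  ["zw"]
31. n10.key = true  [true]
32. n15.hot = "kk"  [terminal]
33. n14.hot = 29  [len(e.hot) + 27]
34. n14.env = 20  [20]
35. n14.lab = false  [false]
36. n16.sig = 5  [B.hot - 24]
37. n16.tag = true  [D.pre == true]
38. n17.tag = 3  [terminal]
39. n18.tag = 25  [terminal]
40. n19.tag = 15  [terminal]
41. n16.depth = "vn"  ["vn"]
42. n16.key = true  [A.tag == true]
43. n9.ok = -7  [B.env - 27]
44. n20.off = true  [D.ok > -8]
45. n20.pre = "xzwp"  ["x" ++ A.depth]
46. n20.ok = 20  [(if S.cnt then D.ok else S.live) + 27]
47. n21.idx = true  [true]
48. n21.pre = true  [true]
49. n22.tag = 1  [terminal]
50. n21.ok = 6  [f.tag + 5]
51. n20.wid = false  [C.ok > 20]
52. n0.wid = false  [S.live > 10]
53. n0.env = "ur"  ["ur"]

"xzwp"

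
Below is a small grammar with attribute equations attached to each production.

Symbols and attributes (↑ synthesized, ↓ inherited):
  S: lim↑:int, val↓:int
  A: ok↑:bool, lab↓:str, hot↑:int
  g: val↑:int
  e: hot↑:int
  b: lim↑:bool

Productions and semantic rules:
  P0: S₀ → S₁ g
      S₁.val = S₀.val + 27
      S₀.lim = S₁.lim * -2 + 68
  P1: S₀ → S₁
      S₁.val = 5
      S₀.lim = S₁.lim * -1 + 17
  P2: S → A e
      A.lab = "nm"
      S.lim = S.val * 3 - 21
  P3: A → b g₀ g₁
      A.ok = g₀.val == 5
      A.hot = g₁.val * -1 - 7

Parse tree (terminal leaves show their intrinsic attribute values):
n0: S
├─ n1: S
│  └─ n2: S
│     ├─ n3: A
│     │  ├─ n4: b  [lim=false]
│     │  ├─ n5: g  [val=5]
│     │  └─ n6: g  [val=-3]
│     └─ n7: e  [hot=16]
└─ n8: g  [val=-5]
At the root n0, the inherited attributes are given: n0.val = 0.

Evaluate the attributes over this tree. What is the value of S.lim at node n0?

22

1. n0.val = 0  [given at root]
2. n1.val = 27  [S₀.val + 27]
3. n2.val = 5  [5]
4. n3.lab = "nm"  ["nm"]
5. n4.lim = false  [terminal]
6. n5.val = 5  [terminal]
7. n6.val = -3  [terminal]
8. n3.ok = true  [g₀.val == 5]
9. n3.hot = -4  [g₁.val * -1 - 7]
10. n7.hot = 16  [terminal]
11. n2.lim = -6  [S.val * 3 - 21]
12. n1.lim = 23  [S₁.lim * -1 + 17]
13. n8.val = -5  [terminal]
14. n0.lim = 22  [S₁.lim * -2 + 68]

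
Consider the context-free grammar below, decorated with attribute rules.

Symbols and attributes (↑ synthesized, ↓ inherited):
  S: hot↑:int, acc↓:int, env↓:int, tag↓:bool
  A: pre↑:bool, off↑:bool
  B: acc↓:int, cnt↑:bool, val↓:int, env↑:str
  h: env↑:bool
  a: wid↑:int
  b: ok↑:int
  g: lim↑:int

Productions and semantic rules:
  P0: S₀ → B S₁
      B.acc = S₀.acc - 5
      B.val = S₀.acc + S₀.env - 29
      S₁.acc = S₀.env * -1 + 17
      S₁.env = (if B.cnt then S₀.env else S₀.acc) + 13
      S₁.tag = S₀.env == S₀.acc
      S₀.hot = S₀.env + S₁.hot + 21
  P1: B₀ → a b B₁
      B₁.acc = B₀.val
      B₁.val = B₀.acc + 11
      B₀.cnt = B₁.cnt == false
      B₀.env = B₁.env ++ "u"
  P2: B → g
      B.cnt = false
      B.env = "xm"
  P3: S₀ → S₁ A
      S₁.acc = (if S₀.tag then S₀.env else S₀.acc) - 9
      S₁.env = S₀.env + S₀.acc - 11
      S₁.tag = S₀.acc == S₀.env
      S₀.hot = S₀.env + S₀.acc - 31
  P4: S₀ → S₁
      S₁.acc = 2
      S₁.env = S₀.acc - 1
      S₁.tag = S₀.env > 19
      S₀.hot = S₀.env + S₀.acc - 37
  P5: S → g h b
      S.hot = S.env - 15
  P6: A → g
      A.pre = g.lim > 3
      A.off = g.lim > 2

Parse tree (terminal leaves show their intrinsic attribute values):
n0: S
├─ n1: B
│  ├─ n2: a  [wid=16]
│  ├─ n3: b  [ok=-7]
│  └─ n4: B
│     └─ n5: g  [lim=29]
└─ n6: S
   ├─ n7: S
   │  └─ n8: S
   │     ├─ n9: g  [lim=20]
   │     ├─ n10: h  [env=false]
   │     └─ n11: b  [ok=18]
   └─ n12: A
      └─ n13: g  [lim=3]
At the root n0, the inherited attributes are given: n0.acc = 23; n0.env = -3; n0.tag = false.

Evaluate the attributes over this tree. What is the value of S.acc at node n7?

1. n0.acc = 23  [given at root]
2. n0.env = -3  [given at root]
3. n0.tag = false  [given at root]
4. n1.acc = 18  [S₀.acc - 5]
5. n1.val = -9  [S₀.acc + S₀.env - 29]
6. n2.wid = 16  [terminal]
7. n3.ok = -7  [terminal]
8. n4.acc = -9  [B₀.val]
9. n4.val = 29  [B₀.acc + 11]
10. n5.lim = 29  [terminal]
11. n4.cnt = false  [false]
12. n4.env = "xm"  ["xm"]
13. n1.cnt = true  [B₁.cnt == false]
14. n1.env = "xmu"  [B₁.env ++ "u"]
15. n6.acc = 20  [S₀.env * -1 + 17]
16. n6.env = 10  [(if B.cnt then S₀.env else S₀.acc) + 13]
17. n6.tag = false  [S₀.env == S₀.acc]
18. n7.acc = 11  [(if S₀.tag then S₀.env else S₀.acc) - 9]
19. n7.env = 19  [S₀.env + S₀.acc - 11]
20. n7.tag = false  [S₀.acc == S₀.env]
21. n8.acc = 2  [2]
22. n8.env = 10  [S₀.acc - 1]
23. n8.tag = false  [S₀.env > 19]
24. n9.lim = 20  [terminal]
25. n10.env = false  [terminal]
26. n11.ok = 18  [terminal]
27. n8.hot = -5  [S.env - 15]
28. n7.hot = -7  [S₀.env + S₀.acc - 37]
29. n13.lim = 3  [terminal]
30. n12.pre = false  [g.lim > 3]
31. n12.off = true  [g.lim > 2]
32. n6.hot = -1  [S₀.env + S₀.acc - 31]
33. n0.hot = 17  [S₀.env + S₁.hot + 21]

11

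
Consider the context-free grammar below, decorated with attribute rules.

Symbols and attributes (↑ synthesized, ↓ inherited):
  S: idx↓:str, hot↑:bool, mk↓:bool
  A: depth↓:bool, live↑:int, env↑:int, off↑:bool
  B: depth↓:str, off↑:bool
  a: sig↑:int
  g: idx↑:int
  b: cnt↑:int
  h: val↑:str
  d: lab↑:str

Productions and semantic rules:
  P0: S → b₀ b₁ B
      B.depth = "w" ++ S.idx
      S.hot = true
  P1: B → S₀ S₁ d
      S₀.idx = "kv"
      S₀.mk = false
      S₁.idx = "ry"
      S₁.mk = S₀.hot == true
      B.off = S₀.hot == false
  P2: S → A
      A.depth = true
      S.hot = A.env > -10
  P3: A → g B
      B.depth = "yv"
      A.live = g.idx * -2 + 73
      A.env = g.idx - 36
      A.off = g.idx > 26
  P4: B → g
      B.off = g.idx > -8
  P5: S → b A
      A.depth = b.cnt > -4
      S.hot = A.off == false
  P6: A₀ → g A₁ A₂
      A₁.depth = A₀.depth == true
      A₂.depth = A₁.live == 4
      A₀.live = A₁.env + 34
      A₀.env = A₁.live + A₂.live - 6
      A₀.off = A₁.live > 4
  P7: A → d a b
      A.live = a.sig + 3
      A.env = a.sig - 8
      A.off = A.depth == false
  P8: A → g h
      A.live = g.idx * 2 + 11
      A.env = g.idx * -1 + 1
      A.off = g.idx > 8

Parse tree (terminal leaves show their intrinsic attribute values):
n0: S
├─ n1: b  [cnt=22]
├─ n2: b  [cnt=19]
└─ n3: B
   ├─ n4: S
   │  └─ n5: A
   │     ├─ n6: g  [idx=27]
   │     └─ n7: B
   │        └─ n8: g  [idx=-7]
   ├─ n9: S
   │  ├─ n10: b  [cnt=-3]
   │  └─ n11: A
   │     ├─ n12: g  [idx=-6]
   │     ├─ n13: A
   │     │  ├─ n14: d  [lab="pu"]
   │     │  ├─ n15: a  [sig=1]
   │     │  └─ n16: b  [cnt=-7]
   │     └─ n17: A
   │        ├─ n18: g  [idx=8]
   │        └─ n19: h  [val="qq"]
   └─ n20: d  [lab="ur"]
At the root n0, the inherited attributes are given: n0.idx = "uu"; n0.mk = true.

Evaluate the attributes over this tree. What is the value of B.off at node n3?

1. n0.idx = "uu"  [given at root]
2. n0.mk = true  [given at root]
3. n1.cnt = 22  [terminal]
4. n2.cnt = 19  [terminal]
5. n3.depth = "wuu"  ["w" ++ S.idx]
6. n4.idx = "kv"  ["kv"]
7. n4.mk = false  [false]
8. n5.depth = true  [true]
9. n6.idx = 27  [terminal]
10. n7.depth = "yv"  ["yv"]
11. n8.idx = -7  [terminal]
12. n7.off = true  [g.idx > -8]
13. n5.live = 19  [g.idx * -2 + 73]
14. n5.env = -9  [g.idx - 36]
15. n5.off = true  [g.idx > 26]
16. n4.hot = true  [A.env > -10]
17. n9.idx = "ry"  ["ry"]
18. n9.mk = true  [S₀.hot == true]
19. n10.cnt = -3  [terminal]
20. n11.depth = true  [b.cnt > -4]
21. n12.idx = -6  [terminal]
22. n13.depth = true  [A₀.depth == true]
23. n14.lab = "pu"  [terminal]
24. n15.sig = 1  [terminal]
25. n16.cnt = -7  [terminal]
26. n13.live = 4  [a.sig + 3]
27. n13.env = -7  [a.sig - 8]
28. n13.off = false  [A.depth == false]
29. n17.depth = true  [A₁.live == 4]
30. n18.idx = 8  [terminal]
31. n19.val = "qq"  [terminal]
32. n17.live = 27  [g.idx * 2 + 11]
33. n17.env = -7  [g.idx * -1 + 1]
34. n17.off = false  [g.idx > 8]
35. n11.live = 27  [A₁.env + 34]
36. n11.env = 25  [A₁.live + A₂.live - 6]
37. n11.off = false  [A₁.live > 4]
38. n9.hot = true  [A.off == false]
39. n20.lab = "ur"  [terminal]
40. n3.off = false  [S₀.hot == false]
41. n0.hot = true  [true]

false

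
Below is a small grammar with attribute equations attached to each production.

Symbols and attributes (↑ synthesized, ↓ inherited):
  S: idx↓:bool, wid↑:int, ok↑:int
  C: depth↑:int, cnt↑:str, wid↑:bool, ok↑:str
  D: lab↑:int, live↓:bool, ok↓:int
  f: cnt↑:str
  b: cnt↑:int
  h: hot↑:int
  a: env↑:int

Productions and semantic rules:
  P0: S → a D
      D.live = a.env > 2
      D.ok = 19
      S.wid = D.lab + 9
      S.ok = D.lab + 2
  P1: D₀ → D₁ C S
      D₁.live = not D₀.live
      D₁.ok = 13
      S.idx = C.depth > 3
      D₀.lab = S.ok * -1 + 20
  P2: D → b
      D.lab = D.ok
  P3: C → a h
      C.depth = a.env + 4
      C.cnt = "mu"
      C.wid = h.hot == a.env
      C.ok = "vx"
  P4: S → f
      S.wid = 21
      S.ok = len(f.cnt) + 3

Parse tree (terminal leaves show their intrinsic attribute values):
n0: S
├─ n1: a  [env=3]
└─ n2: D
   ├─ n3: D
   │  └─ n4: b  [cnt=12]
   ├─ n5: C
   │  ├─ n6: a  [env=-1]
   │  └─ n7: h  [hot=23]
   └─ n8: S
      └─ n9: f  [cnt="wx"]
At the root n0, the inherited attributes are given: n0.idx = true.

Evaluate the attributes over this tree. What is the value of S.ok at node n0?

1. n0.idx = true  [given at root]
2. n1.env = 3  [terminal]
3. n2.live = true  [a.env > 2]
4. n2.ok = 19  [19]
5. n3.live = false  [not D₀.live]
6. n3.ok = 13  [13]
7. n4.cnt = 12  [terminal]
8. n3.lab = 13  [D.ok]
9. n6.env = -1  [terminal]
10. n7.hot = 23  [terminal]
11. n5.depth = 3  [a.env + 4]
12. n5.cnt = "mu"  ["mu"]
13. n5.wid = false  [h.hot == a.env]
14. n5.ok = "vx"  ["vx"]
15. n8.idx = false  [C.depth > 3]
16. n9.cnt = "wx"  [terminal]
17. n8.wid = 21  [21]
18. n8.ok = 5  [len(f.cnt) + 3]
19. n2.lab = 15  [S.ok * -1 + 20]
20. n0.wid = 24  [D.lab + 9]
21. n0.ok = 17  [D.lab + 2]

17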